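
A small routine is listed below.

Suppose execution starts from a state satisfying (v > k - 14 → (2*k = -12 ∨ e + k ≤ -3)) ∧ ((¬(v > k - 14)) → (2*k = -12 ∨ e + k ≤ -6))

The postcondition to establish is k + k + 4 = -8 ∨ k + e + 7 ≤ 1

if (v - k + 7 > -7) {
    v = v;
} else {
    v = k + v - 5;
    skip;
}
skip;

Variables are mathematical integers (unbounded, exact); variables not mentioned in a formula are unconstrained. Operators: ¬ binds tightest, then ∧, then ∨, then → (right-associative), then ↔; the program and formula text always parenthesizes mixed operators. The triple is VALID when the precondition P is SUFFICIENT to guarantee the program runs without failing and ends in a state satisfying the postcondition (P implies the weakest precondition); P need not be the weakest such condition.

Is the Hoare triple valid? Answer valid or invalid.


Working backward. After the program, the postcondition k + k + 4 = -8 ∨ k + e + 7 ≤ 1 must hold; in canonical form it is 2*k = -12 ∨ e + k ≤ -6.
Before skip: 2*k = -12 ∨ e + k ≤ -6
Then branch requires 2*k = -12 ∨ e + k ≤ -6; else branch requires 2*k = -12 ∨ e + k ≤ -6.
Before the if: (v > k - 14 → (2*k = -12 ∨ e + k ≤ -6)) ∧ ((¬(v > k - 14)) → (2*k = -12 ∨ e + k ≤ -6))
The weakest precondition is (v > k - 14 → (2*k = -12 ∨ e + k ≤ -6)) ∧ ((¬(v > k - 14)) → (2*k = -12 ∨ e + k ≤ -6)).
Check whether (v > k - 14 → (2*k = -12 ∨ e + k ≤ -3)) ∧ ((¬(v > k - 14)) → (2*k = -12 ∨ e + k ≤ -6)) implies it.
Countermodel: at the initial state e = 0, k = -5, v = -18, the precondition holds but the weakest precondition fails.
Answer: invalid


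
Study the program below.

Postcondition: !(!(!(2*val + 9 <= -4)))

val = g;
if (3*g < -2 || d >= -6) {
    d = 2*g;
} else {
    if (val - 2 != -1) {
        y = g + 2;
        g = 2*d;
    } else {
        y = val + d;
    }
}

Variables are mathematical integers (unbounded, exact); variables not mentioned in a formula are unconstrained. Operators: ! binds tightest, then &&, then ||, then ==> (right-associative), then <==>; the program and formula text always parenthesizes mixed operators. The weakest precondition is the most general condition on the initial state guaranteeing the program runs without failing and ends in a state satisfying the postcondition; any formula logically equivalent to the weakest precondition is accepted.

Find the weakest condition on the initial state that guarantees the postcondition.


Working backward. After the program, the postcondition !(!(!(2*val + 9 <= -4))) must hold; in canonical form it is !(2*val <= -13).
Then branch requires !(2*val <= -13); else branch requires (val != 1 ==> (!(2*val <= -13))) && ((!(val != 1)) ==> (!(2*val <= -13))).
Before the if: ((3*g < -2 || d >= -6) ==> (!(2*val <= -13))) && ((!(3*g < -2 || d >= -6)) ==> ((val != 1 ==> (!(2*val <= -13))) && ((!(val != 1)) ==> (!(2*val <= -13)))))
Before val := g: ((3*g < -2 || d >= -6) ==> (!(2*g <= -13))) && ((!(3*g < -2 || d >= -6)) ==> ((g != 1 ==> (!(2*g <= -13))) && ((!(g != 1)) ==> (!(2*g <= -13)))))
Answer: WP = ((3*g < -2 || d >= -6) ==> (!(2*g <= -13))) && ((!(3*g < -2 || d >= -6)) ==> ((g != 1 ==> (!(2*g <= -13))) && ((!(g != 1)) ==> (!(2*g <= -13)))))


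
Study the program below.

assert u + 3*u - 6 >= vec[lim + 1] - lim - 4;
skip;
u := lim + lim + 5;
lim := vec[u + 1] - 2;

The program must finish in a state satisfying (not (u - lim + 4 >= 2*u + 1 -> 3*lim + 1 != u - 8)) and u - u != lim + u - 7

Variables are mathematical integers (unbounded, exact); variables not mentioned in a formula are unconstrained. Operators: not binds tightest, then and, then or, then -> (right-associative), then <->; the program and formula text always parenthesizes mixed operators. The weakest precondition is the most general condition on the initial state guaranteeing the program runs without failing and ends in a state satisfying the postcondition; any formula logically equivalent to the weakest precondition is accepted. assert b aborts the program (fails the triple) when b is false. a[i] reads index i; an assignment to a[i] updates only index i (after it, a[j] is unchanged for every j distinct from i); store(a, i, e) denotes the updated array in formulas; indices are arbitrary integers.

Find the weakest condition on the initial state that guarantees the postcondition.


Working backward. After the program, the postcondition (not (u - lim + 4 >= 2*u + 1 -> 3*lim + 1 != u - 8)) and u - u != lim + u - 7 must hold; in canonical form it is (not (lim + u <= 3 -> 3*lim != u - 9)) and lim + u != 7.
Before lim := vec[u + 1] - 2: (not (vec[u + 1] + u <= 5 -> 3*vec[u + 1] != u - 3)) and vec[u + 1] + u != 9
Before u := lim + lim + 5: (not (vec[2*lim + 6] + 2*lim <= 0 -> 3*vec[2*lim + 6] != 2*lim + 2)) and vec[2*lim + 6] + 2*lim != 4
Before skip: (not (vec[2*lim + 6] + 2*lim <= 0 -> 3*vec[2*lim + 6] != 2*lim + 2)) and vec[2*lim + 6] + 2*lim != 4
Before assert u + 3*u - 6 >= vec[lim + 1] - lim - 4: lim + 4*u >= vec[lim + 1] + 2 and (not (vec[2*lim + 6] + 2*lim <= 0 -> 3*vec[2*lim + 6] != 2*lim + 2)) and vec[2*lim + 6] + 2*lim != 4
Answer: WP = lim + 4*u >= vec[lim + 1] + 2 and (not (vec[2*lim + 6] + 2*lim <= 0 -> 3*vec[2*lim + 6] != 2*lim + 2)) and vec[2*lim + 6] + 2*lim != 4


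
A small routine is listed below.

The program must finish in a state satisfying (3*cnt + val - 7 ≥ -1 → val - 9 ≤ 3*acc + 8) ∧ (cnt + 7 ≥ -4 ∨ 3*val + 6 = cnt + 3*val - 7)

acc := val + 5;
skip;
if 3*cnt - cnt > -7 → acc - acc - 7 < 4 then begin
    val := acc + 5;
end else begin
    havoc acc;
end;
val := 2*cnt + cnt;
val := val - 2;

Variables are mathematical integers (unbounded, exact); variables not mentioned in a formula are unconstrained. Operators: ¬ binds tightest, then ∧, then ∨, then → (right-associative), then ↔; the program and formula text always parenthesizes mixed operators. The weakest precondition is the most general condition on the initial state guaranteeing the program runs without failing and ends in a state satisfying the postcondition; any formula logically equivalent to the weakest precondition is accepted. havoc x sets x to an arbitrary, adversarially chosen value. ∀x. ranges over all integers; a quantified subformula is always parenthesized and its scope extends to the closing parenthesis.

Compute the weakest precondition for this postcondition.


Working backward. After the program, the postcondition (3*cnt + val - 7 ≥ -1 → val - 9 ≤ 3*acc + 8) ∧ (cnt + 7 ≥ -4 ∨ 3*val + 6 = cnt + 3*val - 7) must hold; in canonical form it is (3*cnt + val ≥ 6 → val ≤ 3*acc + 17) ∧ (cnt ≥ -11 ∨ cnt = 13).
Before val := val - 2: (3*cnt + val ≥ 8 → val ≤ 3*acc + 19) ∧ (cnt ≥ -11 ∨ cnt = 13)
Before val := 2*cnt + cnt: (6*cnt ≥ 8 → 3*cnt ≤ 3*acc + 19) ∧ (cnt ≥ -11 ∨ cnt = 13)
Then branch requires (6*cnt ≥ 8 → 3*cnt ≤ 3*acc + 19) ∧ (cnt ≥ -11 ∨ cnt = 13); else branch requires ∀acc_1. ((6*cnt ≥ 8 → 3*cnt ≤ 3*acc_1 + 19) ∧ (cnt ≥ -11 ∨ cnt = 13)).
Before the if: (6*cnt ≥ 8 → 3*cnt ≤ 3*acc + 19) ∧ (cnt ≥ -11 ∨ cnt = 13)
Before skip: (6*cnt ≥ 8 → 3*cnt ≤ 3*acc + 19) ∧ (cnt ≥ -11 ∨ cnt = 13)
Before acc := val + 5: (6*cnt ≥ 8 → 3*cnt ≤ 3*val + 34) ∧ (cnt ≥ -11 ∨ cnt = 13)
Answer: WP = (6*cnt ≥ 8 → 3*cnt ≤ 3*val + 34) ∧ (cnt ≥ -11 ∨ cnt = 13)


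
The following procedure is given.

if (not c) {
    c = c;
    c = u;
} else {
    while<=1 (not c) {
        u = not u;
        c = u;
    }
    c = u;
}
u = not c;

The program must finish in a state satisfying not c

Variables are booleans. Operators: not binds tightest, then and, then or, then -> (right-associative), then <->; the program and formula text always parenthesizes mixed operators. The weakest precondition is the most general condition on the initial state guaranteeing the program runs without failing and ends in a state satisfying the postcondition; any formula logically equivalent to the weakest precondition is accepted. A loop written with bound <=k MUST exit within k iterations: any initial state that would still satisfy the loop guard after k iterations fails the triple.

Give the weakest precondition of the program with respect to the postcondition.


Working backward. After the program, not c must hold.
Before u := not c: not c
Then branch requires not u; else branch requires c and (c -> (not u)).
Before the if: ((not c) -> (not u)) and (c -> (c and (c -> (not u))))
Answer: WP = ((not c) -> (not u)) and (c -> (c and (c -> (not u))))


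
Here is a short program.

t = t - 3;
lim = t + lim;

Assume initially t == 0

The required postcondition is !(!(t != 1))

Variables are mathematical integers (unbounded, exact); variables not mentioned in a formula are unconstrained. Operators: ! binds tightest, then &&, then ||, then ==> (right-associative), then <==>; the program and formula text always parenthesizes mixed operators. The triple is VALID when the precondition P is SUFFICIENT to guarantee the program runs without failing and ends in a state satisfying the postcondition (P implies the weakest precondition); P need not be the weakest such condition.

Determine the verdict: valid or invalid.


Working backward. After the program, the postcondition !(!(t != 1)) must hold; in canonical form it is t != 1.
Before lim := t + lim: t != 1
Before t := t - 3: t != 4
The weakest precondition is t != 4.
Check whether t == 0 implies it.
Every state satisfying the precondition satisfies the weakest precondition: the implication holds.
Answer: valid


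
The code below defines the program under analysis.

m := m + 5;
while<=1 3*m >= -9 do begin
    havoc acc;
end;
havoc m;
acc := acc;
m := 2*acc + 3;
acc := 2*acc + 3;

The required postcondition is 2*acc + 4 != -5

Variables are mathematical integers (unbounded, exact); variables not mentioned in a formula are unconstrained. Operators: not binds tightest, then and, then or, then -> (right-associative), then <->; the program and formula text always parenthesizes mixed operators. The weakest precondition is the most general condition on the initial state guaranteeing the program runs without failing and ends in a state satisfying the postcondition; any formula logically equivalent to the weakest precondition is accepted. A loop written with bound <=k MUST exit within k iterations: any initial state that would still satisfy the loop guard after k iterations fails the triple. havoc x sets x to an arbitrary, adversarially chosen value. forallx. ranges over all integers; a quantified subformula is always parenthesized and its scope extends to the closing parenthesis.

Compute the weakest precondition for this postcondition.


Working backward. After the program, the postcondition 2*acc + 4 != -5 must hold; in canonical form it is 2*acc != -9.
Before acc := 2*acc + 3: 4*acc != -15
Before m := 2*acc + 3: 4*acc != -15
Before acc := acc: 4*acc != -15
Before havoc m: 4*acc != -15
Before the loop (bound <=1), unroll the exhaustion recursion (WP_0 = exit-now case; WP_j = one more guarded iteration, up to j = 1):
  WP_0: (not (3*m >= -9)) and 4*acc != -15
  WP_1: (3*m >= -9 -> (forall acc_1. ((not (3*m >= -9)) and 4*acc_1 != -15))) and ((not (3*m >= -9)) -> 4*acc != -15)
So before the loop: (3*m >= -9 -> (forall acc_1. ((not (3*m >= -9)) and 4*acc_1 != -15))) and ((not (3*m >= -9)) -> 4*acc != -15)
Before m := m + 5: (3*m >= -24 -> (forall acc_1. ((not (3*m >= -24)) and 4*acc_1 != -15))) and ((not (3*m >= -24)) -> 4*acc != -15)
Answer: WP = (3*m >= -24 -> (forall acc_1. ((not (3*m >= -24)) and 4*acc_1 != -15))) and ((not (3*m >= -24)) -> 4*acc != -15)


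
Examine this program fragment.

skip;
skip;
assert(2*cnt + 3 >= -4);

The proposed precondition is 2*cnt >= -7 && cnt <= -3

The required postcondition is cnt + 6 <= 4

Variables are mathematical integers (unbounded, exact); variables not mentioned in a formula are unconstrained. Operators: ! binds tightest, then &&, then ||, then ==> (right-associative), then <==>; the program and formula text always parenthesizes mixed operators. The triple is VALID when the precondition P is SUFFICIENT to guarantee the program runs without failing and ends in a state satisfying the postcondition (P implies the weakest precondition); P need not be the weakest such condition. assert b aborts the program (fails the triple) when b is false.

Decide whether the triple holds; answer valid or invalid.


Working backward. After the program, the postcondition cnt + 6 <= 4 must hold; in canonical form it is cnt <= -2.
Before assert 2*cnt + 3 >= -4: 2*cnt >= -7 && cnt <= -2
Before skip: 2*cnt >= -7 && cnt <= -2
Before skip: 2*cnt >= -7 && cnt <= -2
The weakest precondition is 2*cnt >= -7 && cnt <= -2.
Check whether 2*cnt >= -7 && cnt <= -3 implies it.
Every state satisfying the precondition satisfies the weakest precondition: the implication holds.
Answer: valid


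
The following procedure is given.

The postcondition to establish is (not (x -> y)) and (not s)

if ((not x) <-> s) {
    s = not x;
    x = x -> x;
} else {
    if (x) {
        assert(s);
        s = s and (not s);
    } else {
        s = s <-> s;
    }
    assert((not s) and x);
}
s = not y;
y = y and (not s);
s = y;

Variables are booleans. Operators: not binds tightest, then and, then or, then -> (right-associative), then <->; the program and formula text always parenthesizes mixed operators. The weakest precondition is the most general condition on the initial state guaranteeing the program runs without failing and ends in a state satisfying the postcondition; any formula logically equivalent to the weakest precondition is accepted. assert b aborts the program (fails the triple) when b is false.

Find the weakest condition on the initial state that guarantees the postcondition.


Working backward. After the program, (not (x -> y)) and (not s) must hold.
Before s := y: (not (x -> y)) and (not y)
Before y := y and (not s): (not (x -> (y and (not s)))) and (not (y and (not s)))
Before s := not y: (not (x -> y)) and (not y)
Then branch requires not y; else branch requires (x -> (s and x and (not (x -> y)) and (not y))) and x.
Before the if: (((not x) <-> s) -> (not y)) and ((not ((not x) <-> s)) -> ((x -> (s and x and (not (x -> y)) and (not y))) and x))
Answer: WP = (((not x) <-> s) -> (not y)) and ((not ((not x) <-> s)) -> ((x -> (s and x and (not (x -> y)) and (not y))) and x))


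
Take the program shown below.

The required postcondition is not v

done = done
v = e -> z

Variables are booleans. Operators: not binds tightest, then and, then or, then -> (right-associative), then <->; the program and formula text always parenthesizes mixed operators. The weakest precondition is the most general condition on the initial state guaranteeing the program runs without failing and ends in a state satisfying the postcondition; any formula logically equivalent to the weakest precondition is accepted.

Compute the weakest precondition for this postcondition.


Working backward. After the program, not v must hold.
Before v := e -> z: not (e -> z)
Before done := done: not (e -> z)
Answer: WP = not (e -> z)


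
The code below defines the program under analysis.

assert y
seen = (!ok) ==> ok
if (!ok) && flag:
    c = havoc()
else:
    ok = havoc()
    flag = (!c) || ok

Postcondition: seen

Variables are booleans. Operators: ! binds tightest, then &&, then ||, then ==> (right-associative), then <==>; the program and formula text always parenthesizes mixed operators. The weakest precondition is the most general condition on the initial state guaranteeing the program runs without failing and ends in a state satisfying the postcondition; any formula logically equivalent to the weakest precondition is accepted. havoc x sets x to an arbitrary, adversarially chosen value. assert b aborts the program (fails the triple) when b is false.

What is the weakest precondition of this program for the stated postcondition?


Working backward. After the program, seen must hold.
Then branch requires seen; else branch requires seen.
Before the if: (((!ok) && flag) ==> seen) && ((!((!ok) && flag)) ==> seen)
Before seen := (!ok) ==> ok: (((!ok) && flag) ==> ((!ok) ==> ok)) && ((!((!ok) && flag)) ==> ((!ok) ==> ok))
Before assert y: y && (((!ok) && flag) ==> ((!ok) ==> ok)) && ((!((!ok) && flag)) ==> ((!ok) ==> ok))
Answer: WP = y && (((!ok) && flag) ==> ((!ok) ==> ok)) && ((!((!ok) && flag)) ==> ((!ok) ==> ok))


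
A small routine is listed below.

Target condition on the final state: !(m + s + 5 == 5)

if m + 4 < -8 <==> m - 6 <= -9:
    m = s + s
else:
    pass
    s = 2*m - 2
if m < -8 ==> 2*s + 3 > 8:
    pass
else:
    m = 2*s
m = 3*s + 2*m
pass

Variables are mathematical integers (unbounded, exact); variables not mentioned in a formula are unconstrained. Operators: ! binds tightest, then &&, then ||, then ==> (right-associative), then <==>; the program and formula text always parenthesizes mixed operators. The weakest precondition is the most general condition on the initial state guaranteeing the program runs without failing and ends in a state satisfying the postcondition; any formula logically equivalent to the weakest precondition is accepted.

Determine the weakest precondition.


Working backward. After the program, the postcondition !(m + s + 5 == 5) must hold; in canonical form it is !(m + s == 0).
Before skip: !(m + s == 0)
Before m := 3*s + 2*m: !(2*m + 4*s == 0)
Then branch requires !(2*m + 4*s == 0); else branch requires !(8*s == 0).
Before the if: ((m < -8 ==> 2*s > 5) ==> (!(2*m + 4*s == 0))) && ((!(m < -8 ==> 2*s > 5)) ==> (!(8*s == 0)))
Then branch requires ((2*s < -8 ==> 2*s > 5) ==> (!(8*s == 0))) && ((!(2*s < -8 ==> 2*s > 5)) ==> (!(8*s == 0))); else branch requires ((m < -8 ==> 4*m > 9) ==> (!(10*m == 8))) && ((!(m < -8 ==> 4*m > 9)) ==> (!(16*m == 16))).
Before the if: ((m < -12 <==> m <= -3) ==> (((2*s < -8 ==> 2*s > 5) ==> (!(8*s == 0))) && ((!(2*s < -8 ==> 2*s > 5)) ==> (!(8*s == 0))))) && ((!(m < -12 <==> m <= -3)) ==> (((m < -8 ==> 4*m > 9) ==> (!(10*m == 8))) && ((!(m < -8 ==> 4*m > 9)) ==> (!(16*m == 16)))))
Answer: WP = ((m < -12 <==> m <= -3) ==> (((2*s < -8 ==> 2*s > 5) ==> (!(8*s == 0))) && ((!(2*s < -8 ==> 2*s > 5)) ==> (!(8*s == 0))))) && ((!(m < -12 <==> m <= -3)) ==> (((m < -8 ==> 4*m > 9) ==> (!(10*m == 8))) && ((!(m < -8 ==> 4*m > 9)) ==> (!(16*m == 16)))))


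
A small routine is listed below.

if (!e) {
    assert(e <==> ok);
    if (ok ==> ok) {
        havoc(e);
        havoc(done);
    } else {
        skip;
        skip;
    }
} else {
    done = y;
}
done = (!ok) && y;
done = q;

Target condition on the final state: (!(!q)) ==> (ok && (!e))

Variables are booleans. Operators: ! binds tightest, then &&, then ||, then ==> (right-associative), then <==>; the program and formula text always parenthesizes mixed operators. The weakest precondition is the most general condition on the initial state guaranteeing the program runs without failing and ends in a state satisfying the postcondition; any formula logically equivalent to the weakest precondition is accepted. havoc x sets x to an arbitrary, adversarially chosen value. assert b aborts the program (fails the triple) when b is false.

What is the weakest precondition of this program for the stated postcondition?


Working backward. After the program, the postcondition (!(!q)) ==> (ok && (!e)) must hold; in canonical form it is q ==> (ok && (!e)).
Before done := q: q ==> (ok && (!e))
Before done := (!ok) && y: q ==> (ok && (!e))
Then branch requires (e <==> ok) && (!q) && (q ==> ok); else branch requires q ==> (ok && (!e)).
Before the if: ((!e) ==> ((e <==> ok) && (!q) && (q ==> ok))) && (e ==> (q ==> (ok && (!e))))
Answer: WP = ((!e) ==> ((e <==> ok) && (!q) && (q ==> ok))) && (e ==> (q ==> (ok && (!e))))


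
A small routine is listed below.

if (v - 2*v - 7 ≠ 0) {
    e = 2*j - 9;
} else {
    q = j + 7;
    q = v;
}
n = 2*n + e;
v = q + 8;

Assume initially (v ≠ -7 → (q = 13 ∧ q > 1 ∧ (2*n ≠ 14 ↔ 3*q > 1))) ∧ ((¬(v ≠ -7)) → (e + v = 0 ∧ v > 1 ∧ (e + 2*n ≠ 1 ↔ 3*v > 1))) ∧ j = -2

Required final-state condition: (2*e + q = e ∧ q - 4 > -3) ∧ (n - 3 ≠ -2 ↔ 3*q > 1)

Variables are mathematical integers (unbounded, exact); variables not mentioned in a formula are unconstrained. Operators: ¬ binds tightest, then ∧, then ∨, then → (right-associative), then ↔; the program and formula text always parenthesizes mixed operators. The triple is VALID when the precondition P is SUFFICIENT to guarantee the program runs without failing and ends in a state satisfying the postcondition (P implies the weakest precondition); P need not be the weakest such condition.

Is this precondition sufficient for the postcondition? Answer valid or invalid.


Working backward. After the program, the postcondition (2*e + q = e ∧ q - 4 > -3) ∧ (n - 3 ≠ -2 ↔ 3*q > 1) must hold; in canonical form it is e + q = 0 ∧ q > 1 ∧ (n ≠ 1 ↔ 3*q > 1).
Before v := q + 8: e + q = 0 ∧ q > 1 ∧ (n ≠ 1 ↔ 3*q > 1)
Before n := 2*n + e: e + q = 0 ∧ q > 1 ∧ (e + 2*n ≠ 1 ↔ 3*q > 1)
Then branch requires 2*j + q = 9 ∧ q > 1 ∧ (2*j + 2*n ≠ 10 ↔ 3*q > 1); else branch requires e + v = 0 ∧ v > 1 ∧ (e + 2*n ≠ 1 ↔ 3*v > 1).
Before the if: (v ≠ -7 → (2*j + q = 9 ∧ q > 1 ∧ (2*j + 2*n ≠ 10 ↔ 3*q > 1))) ∧ ((¬(v ≠ -7)) → (e + v = 0 ∧ v > 1 ∧ (e + 2*n ≠ 1 ↔ 3*v > 1)))
The weakest precondition is (v ≠ -7 → (2*j + q = 9 ∧ q > 1 ∧ (2*j + 2*n ≠ 10 ↔ 3*q > 1))) ∧ ((¬(v ≠ -7)) → (e + v = 0 ∧ v > 1 ∧ (e + 2*n ≠ 1 ↔ 3*v > 1))).
Check whether (v ≠ -7 → (q = 13 ∧ q > 1 ∧ (2*n ≠ 14 ↔ 3*q > 1))) ∧ ((¬(v ≠ -7)) → (e + v = 0 ∧ v > 1 ∧ (e + 2*n ≠ 1 ↔ 3*v > 1))) ∧ j = -2 implies it.
Every state satisfying the precondition satisfies the weakest precondition: the implication holds.
Answer: valid


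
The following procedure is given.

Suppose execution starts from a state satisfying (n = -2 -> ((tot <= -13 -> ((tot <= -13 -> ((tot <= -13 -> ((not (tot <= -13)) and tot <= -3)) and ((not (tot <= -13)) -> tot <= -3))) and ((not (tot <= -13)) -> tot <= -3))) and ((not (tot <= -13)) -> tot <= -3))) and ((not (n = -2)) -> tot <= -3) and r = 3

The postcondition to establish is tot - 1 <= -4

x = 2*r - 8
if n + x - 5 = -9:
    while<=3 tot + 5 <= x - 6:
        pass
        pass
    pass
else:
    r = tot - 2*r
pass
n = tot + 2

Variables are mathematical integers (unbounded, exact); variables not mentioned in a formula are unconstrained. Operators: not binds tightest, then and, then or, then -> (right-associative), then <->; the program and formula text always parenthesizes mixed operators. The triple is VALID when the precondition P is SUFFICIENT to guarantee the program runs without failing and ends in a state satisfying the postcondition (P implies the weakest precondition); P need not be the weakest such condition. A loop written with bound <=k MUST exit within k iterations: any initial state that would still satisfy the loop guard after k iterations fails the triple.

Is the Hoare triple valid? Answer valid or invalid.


Working backward. After the program, the postcondition tot - 1 <= -4 must hold; in canonical form it is tot <= -3.
Before n := tot + 2: tot <= -3
Before skip: tot <= -3
Then branch requires (tot <= x - 11 -> ((tot <= x - 11 -> ((tot <= x - 11 -> ((not (tot <= x - 11)) and tot <= -3)) and ((not (tot <= x - 11)) -> tot <= -3))) and ((not (tot <= x - 11)) -> tot <= -3))) and ((not (tot <= x - 11)) -> tot <= -3); else branch requires tot <= -3.
Before the if: (n + x = -4 -> ((tot <= x - 11 -> ((tot <= x - 11 -> ((tot <= x - 11 -> ((not (tot <= x - 11)) and tot <= -3)) and ((not (tot <= x - 11)) -> tot <= -3))) and ((not (tot <= x - 11)) -> tot <= -3))) and ((not (tot <= x - 11)) -> tot <= -3))) and ((not (n + x = -4)) -> tot <= -3)
Before x := 2*r - 8: (n + 2*r = 4 -> ((tot <= 2*r - 19 -> ((tot <= 2*r - 19 -> ((tot <= 2*r - 19 -> ((not (tot <= 2*r - 19)) and tot <= -3)) and ((not (tot <= 2*r - 19)) -> tot <= -3))) and ((not (tot <= 2*r - 19)) -> tot <= -3))) and ((not (tot <= 2*r - 19)) -> tot <= -3))) and ((not (n + 2*r = 4)) -> tot <= -3)
The weakest precondition is (n + 2*r = 4 -> ((tot <= 2*r - 19 -> ((tot <= 2*r - 19 -> ((tot <= 2*r - 19 -> ((not (tot <= 2*r - 19)) and tot <= -3)) and ((not (tot <= 2*r - 19)) -> tot <= -3))) and ((not (tot <= 2*r - 19)) -> tot <= -3))) and ((not (tot <= 2*r - 19)) -> tot <= -3))) and ((not (n + 2*r = 4)) -> tot <= -3).
Check whether (n = -2 -> ((tot <= -13 -> ((tot <= -13 -> ((tot <= -13 -> ((not (tot <= -13)) and tot <= -3)) and ((not (tot <= -13)) -> tot <= -3))) and ((not (tot <= -13)) -> tot <= -3))) and ((not (tot <= -13)) -> tot <= -3))) and ((not (n = -2)) -> tot <= -3) and r = 3 implies it.
Every state satisfying the precondition satisfies the weakest precondition: the implication holds.
Answer: valid


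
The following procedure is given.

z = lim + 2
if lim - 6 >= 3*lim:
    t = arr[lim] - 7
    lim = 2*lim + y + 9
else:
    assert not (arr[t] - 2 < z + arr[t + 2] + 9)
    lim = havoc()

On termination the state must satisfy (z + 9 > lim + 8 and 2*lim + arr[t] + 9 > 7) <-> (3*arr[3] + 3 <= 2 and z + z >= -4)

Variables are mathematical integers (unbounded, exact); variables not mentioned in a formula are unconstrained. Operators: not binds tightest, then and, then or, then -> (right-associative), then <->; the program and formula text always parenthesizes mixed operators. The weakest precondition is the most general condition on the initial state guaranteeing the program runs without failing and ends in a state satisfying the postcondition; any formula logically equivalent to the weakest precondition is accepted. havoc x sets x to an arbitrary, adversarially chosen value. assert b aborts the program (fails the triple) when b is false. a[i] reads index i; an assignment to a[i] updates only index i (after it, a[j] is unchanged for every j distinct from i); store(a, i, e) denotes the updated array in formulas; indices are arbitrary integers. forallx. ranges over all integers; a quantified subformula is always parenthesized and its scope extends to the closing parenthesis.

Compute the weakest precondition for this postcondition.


Working backward. After the program, the postcondition (z + 9 > lim + 8 and 2*lim + arr[t] + 9 > 7) <-> (3*arr[3] + 3 <= 2 and z + z >= -4) must hold; in canonical form it is (z > lim - 1 and arr[t] + 2*lim > -2) <-> (3*arr[3] <= -1 and 2*z >= -4).
Then branch requires (z > 2*lim + y + 8 and arr[arr[lim] - 7] + 4*lim + 2*y > -20) <-> (3*arr[3] <= -1 and 2*z >= -4); else branch requires (not (arr[t] < arr[t + 2] + z + 11)) and (forall lim_1. ((z > lim_1 - 1 and arr[t] + 2*lim_1 > -2) <-> (3*arr[3] <= -1 and 2*z >= -4))).
Before the if: (2*lim <= -6 -> ((z > 2*lim + y + 8 and arr[arr[lim] - 7] + 4*lim + 2*y > -20) <-> (3*arr[3] <= -1 and 2*z >= -4))) and ((not (2*lim <= -6)) -> ((not (arr[t] < arr[t + 2] + z + 11)) and (forall lim_1. ((z > lim_1 - 1 and arr[t] + 2*lim_1 > -2) <-> (3*arr[3] <= -1 and 2*z >= -4)))))
Before z := lim + 2: (2*lim <= -6 -> ((lim + y < -6 and arr[arr[lim] - 7] + 4*lim + 2*y > -20) <-> (3*arr[3] <= -1 and 2*lim >= -8))) and ((not (2*lim <= -6)) -> ((not (arr[t] < arr[t + 2] + lim + 13)) and (forall lim_1. ((lim > lim_1 - 3 and arr[t] + 2*lim_1 > -2) <-> (3*arr[3] <= -1 and 2*lim >= -8)))))
Answer: WP = (2*lim <= -6 -> ((lim + y < -6 and arr[arr[lim] - 7] + 4*lim + 2*y > -20) <-> (3*arr[3] <= -1 and 2*lim >= -8))) and ((not (2*lim <= -6)) -> ((not (arr[t] < arr[t + 2] + lim + 13)) and (forall lim_1. ((lim > lim_1 - 3 and arr[t] + 2*lim_1 > -2) <-> (3*arr[3] <= -1 and 2*lim >= -8)))))


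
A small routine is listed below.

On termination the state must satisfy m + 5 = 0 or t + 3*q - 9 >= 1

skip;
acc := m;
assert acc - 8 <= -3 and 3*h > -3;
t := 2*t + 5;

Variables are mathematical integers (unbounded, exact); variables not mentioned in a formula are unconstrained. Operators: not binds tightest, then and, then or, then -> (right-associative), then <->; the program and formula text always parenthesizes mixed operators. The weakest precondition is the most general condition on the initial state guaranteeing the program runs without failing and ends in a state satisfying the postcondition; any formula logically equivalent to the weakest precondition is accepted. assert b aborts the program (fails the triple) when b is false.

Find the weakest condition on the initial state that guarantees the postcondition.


Working backward. After the program, the postcondition m + 5 = 0 or t + 3*q - 9 >= 1 must hold; in canonical form it is m = -5 or 3*q + t >= 10.
Before t := 2*t + 5: m = -5 or 3*q + 2*t >= 5
Before assert acc - 8 <= -3 and 3*h > -3: acc <= 5 and 3*h > -3 and (m = -5 or 3*q + 2*t >= 5)
Before acc := m: m <= 5 and 3*h > -3 and (m = -5 or 3*q + 2*t >= 5)
Before skip: m <= 5 and 3*h > -3 and (m = -5 or 3*q + 2*t >= 5)
Answer: WP = m <= 5 and 3*h > -3 and (m = -5 or 3*q + 2*t >= 5)


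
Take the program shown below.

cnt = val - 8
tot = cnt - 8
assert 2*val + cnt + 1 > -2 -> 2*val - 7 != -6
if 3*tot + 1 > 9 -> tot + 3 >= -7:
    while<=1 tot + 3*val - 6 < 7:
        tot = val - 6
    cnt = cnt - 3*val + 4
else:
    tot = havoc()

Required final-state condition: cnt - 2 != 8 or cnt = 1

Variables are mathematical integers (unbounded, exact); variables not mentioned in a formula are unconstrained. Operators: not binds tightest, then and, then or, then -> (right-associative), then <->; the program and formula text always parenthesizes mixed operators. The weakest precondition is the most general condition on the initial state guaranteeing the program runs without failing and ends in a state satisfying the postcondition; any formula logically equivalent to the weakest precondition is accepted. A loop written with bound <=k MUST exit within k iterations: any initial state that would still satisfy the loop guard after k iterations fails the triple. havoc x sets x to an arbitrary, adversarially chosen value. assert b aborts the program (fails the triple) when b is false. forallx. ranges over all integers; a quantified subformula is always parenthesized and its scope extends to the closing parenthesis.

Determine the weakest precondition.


Working backward. After the program, the postcondition cnt - 2 != 8 or cnt = 1 must hold; in canonical form it is cnt != 10 or cnt = 1.
Then branch requires (tot + 3*val < 13 -> ((not (4*val < 19)) and (cnt != 3*val + 6 or cnt = 3*val - 3))) and ((not (tot + 3*val < 13)) -> (cnt != 3*val + 6 or cnt = 3*val - 3)); else branch requires cnt != 10 or cnt = 1.
Before the if: ((3*tot > 8 -> tot >= -10) -> ((tot + 3*val < 13 -> ((not (4*val < 19)) and (cnt != 3*val + 6 or cnt = 3*val - 3))) and ((not (tot + 3*val < 13)) -> (cnt != 3*val + 6 or cnt = 3*val - 3)))) and ((not (3*tot > 8 -> tot >= -10)) -> (cnt != 10 or cnt = 1))
Before assert 2*val + cnt + 1 > -2 -> 2*val - 7 != -6: (cnt + 2*val > -3 -> 2*val != 1) and ((3*tot > 8 -> tot >= -10) -> ((tot + 3*val < 13 -> ((not (4*val < 19)) and (cnt != 3*val + 6 or cnt = 3*val - 3))) and ((not (tot + 3*val < 13)) -> (cnt != 3*val + 6 or cnt = 3*val - 3)))) and ((not (3*tot > 8 -> tot >= -10)) -> (cnt != 10 or cnt = 1))
Before tot := cnt - 8: (cnt + 2*val > -3 -> 2*val != 1) and ((3*cnt > 32 -> cnt >= -2) -> ((cnt + 3*val < 21 -> ((not (4*val < 19)) and (cnt != 3*val + 6 or cnt = 3*val - 3))) and ((not (cnt + 3*val < 21)) -> (cnt != 3*val + 6 or cnt = 3*val - 3)))) and ((not (3*cnt > 32 -> cnt >= -2)) -> (cnt != 10 or cnt = 1))
Before cnt := val - 8: (3*val > 5 -> 2*val != 1) and ((3*val > 56 -> val >= 6) -> ((4*val < 29 -> ((not (4*val < 19)) and (2*val != -14 or 2*val = -5))) and ((not (4*val < 29)) -> (2*val != -14 or 2*val = -5)))) and ((not (3*val > 56 -> val >= 6)) -> (val != 18 or val = 9))
Answer: WP = (3*val > 5 -> 2*val != 1) and ((3*val > 56 -> val >= 6) -> ((4*val < 29 -> ((not (4*val < 19)) and (2*val != -14 or 2*val = -5))) and ((not (4*val < 29)) -> (2*val != -14 or 2*val = -5)))) and ((not (3*val > 56 -> val >= 6)) -> (val != 18 or val = 9))


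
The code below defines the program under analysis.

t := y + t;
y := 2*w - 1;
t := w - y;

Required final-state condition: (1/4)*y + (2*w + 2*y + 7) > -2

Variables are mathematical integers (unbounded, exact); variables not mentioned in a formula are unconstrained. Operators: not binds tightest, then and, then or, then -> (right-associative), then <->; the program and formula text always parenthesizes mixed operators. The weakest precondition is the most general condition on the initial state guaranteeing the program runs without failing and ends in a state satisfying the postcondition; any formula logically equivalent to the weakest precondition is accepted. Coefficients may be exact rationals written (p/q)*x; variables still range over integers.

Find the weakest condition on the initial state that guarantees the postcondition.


Working backward. After the program, the postcondition (1/4)*y + (2*w + 2*y + 7) > -2 must hold; in canonical form it is 2*w + (9/4)*y > -9.
Before t := w - y: 2*w + (9/4)*y > -9
Before y := 2*w - 1: (13/2)*w > -27/4
Before t := y + t: (13/2)*w > -27/4
Answer: WP = (13/2)*w > -27/4


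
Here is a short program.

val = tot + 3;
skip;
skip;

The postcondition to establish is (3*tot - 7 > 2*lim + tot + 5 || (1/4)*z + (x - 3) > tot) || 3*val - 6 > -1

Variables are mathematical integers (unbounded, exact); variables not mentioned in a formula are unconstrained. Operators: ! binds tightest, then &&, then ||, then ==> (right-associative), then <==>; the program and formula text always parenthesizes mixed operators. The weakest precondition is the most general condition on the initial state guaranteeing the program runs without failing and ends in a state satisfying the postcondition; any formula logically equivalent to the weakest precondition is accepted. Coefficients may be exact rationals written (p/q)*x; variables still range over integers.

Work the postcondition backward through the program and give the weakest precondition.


Working backward. After the program, the postcondition (3*tot - 7 > 2*lim + tot + 5 || (1/4)*z + (x - 3) > tot) || 3*val - 6 > -1 must hold; in canonical form it is 2*tot > 2*lim + 12 || x + (1/4)*z > tot + 3 || 3*val > 5.
Before skip: 2*tot > 2*lim + 12 || x + (1/4)*z > tot + 3 || 3*val > 5
Before skip: 2*tot > 2*lim + 12 || x + (1/4)*z > tot + 3 || 3*val > 5
Before val := tot + 3: 2*tot > 2*lim + 12 || x + (1/4)*z > tot + 3 || 3*tot > -4
Answer: WP = 2*tot > 2*lim + 12 || x + (1/4)*z > tot + 3 || 3*tot > -4


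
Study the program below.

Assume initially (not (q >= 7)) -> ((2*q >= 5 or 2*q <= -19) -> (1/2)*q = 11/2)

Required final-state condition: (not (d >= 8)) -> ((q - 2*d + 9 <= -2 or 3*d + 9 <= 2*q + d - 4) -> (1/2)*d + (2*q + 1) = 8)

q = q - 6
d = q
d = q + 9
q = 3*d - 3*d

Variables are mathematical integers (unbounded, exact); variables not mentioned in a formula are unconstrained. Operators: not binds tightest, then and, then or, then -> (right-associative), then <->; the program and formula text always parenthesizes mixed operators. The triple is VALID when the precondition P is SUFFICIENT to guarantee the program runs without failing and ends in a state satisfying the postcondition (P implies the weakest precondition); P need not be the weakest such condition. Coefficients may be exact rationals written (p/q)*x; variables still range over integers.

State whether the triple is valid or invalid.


Working backward. After the program, the postcondition (not (d >= 8)) -> ((q - 2*d + 9 <= -2 or 3*d + 9 <= 2*q + d - 4) -> (1/2)*d + (2*q + 1) = 8) must hold; in canonical form it is (not (d >= 8)) -> ((q <= 2*d - 11 or 2*d <= 2*q - 13) -> (1/2)*d + 2*q = 7).
Before q := 3*d - 3*d: (not (d >= 8)) -> ((2*d >= 11 or 2*d <= -13) -> (1/2)*d = 7)
Before d := q + 9: (not (q >= -1)) -> ((2*q >= -7 or 2*q <= -31) -> (1/2)*q = 5/2)
Before d := q: (not (q >= -1)) -> ((2*q >= -7 or 2*q <= -31) -> (1/2)*q = 5/2)
Before q := q - 6: (not (q >= 5)) -> ((2*q >= 5 or 2*q <= -19) -> (1/2)*q = 11/2)
The weakest precondition is (not (q >= 5)) -> ((2*q >= 5 or 2*q <= -19) -> (1/2)*q = 11/2).
Check whether (not (q >= 7)) -> ((2*q >= 5 or 2*q <= -19) -> (1/2)*q = 11/2) implies it.
Every state satisfying the precondition satisfies the weakest precondition: the implication holds.
Answer: valid


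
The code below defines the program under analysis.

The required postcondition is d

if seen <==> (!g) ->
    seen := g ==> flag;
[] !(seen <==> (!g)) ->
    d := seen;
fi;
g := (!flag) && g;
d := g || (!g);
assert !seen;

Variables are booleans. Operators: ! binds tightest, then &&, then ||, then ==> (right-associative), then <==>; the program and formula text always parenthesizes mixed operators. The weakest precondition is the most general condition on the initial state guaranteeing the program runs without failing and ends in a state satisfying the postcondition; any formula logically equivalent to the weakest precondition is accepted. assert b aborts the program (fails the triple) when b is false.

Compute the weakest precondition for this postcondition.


Working backward. After the program, d must hold.
Before assert !seen: (!seen) && d
Before d := g || (!g): !seen
Before g := (!flag) && g: !seen
Then branch requires !(g ==> flag); else branch requires !seen.
Before the if: ((seen <==> (!g)) ==> (!(g ==> flag))) && ((!(seen <==> (!g))) ==> (!seen))
Answer: WP = ((seen <==> (!g)) ==> (!(g ==> flag))) && ((!(seen <==> (!g))) ==> (!seen))


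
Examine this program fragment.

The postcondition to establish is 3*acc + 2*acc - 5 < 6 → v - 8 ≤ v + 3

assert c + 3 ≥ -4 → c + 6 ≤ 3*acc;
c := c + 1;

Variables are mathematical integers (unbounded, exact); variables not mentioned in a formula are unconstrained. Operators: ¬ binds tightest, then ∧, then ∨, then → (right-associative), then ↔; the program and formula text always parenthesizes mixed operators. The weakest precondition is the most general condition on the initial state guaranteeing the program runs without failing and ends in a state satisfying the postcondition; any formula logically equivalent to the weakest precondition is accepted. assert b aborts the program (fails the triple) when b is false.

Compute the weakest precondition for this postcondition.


Working backward. After the program, the postcondition 3*acc + 2*acc - 5 < 6 → v - 8 ≤ v + 3 must hold; in canonical form it is true.
Before c := c + 1: true
Before assert c + 3 ≥ -4 → c + 6 ≤ 3*acc: c ≥ -7 → c ≤ 3*acc - 6
Answer: WP = c ≥ -7 → c ≤ 3*acc - 6


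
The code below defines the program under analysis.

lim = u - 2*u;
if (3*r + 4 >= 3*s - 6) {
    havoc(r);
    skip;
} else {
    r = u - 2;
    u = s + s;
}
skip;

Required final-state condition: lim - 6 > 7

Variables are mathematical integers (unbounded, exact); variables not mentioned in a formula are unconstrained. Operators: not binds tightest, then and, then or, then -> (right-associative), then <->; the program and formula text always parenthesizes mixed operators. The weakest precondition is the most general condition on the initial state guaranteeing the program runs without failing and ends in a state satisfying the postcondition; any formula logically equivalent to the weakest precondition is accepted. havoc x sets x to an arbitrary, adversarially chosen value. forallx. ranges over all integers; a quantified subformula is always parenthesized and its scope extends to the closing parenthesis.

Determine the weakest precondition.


Working backward. After the program, the postcondition lim - 6 > 7 must hold; in canonical form it is lim > 13.
Before skip: lim > 13
Then branch requires lim > 13; else branch requires lim > 13.
Before the if: (3*r >= 3*s - 10 -> lim > 13) and ((not (3*r >= 3*s - 10)) -> lim > 13)
Before lim := u - 2*u: (3*r >= 3*s - 10 -> u < -13) and ((not (3*r >= 3*s - 10)) -> u < -13)
Answer: WP = (3*r >= 3*s - 10 -> u < -13) and ((not (3*r >= 3*s - 10)) -> u < -13)


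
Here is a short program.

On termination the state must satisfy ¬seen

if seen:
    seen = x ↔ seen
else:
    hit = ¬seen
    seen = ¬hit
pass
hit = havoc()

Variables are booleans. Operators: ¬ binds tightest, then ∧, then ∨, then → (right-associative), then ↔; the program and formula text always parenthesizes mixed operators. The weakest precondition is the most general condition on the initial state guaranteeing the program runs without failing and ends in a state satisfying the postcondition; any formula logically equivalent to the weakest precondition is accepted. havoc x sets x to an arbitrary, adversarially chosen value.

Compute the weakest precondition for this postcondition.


Working backward. After the program, ¬seen must hold.
Before havoc hit: ¬seen
Before skip: ¬seen
Then branch requires ¬(x ↔ seen); else branch requires ¬seen.
Before the if: seen → (¬(x ↔ seen))
Answer: WP = seen → (¬(x ↔ seen))
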